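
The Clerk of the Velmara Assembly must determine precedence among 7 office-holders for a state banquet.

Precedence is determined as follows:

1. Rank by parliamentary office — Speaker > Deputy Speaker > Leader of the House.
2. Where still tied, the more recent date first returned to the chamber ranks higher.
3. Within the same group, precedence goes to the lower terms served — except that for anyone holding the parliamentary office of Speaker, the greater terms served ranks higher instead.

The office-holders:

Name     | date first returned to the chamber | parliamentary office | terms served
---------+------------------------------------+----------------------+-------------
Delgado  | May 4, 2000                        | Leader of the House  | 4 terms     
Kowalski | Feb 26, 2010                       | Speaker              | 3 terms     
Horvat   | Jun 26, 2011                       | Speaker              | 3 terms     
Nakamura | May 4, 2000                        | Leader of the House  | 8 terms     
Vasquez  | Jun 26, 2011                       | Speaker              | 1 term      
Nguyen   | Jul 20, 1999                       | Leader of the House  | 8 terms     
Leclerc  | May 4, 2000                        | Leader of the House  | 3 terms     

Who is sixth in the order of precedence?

By parliamentary office: Horvat, Vasquez and Kowalski (Speaker); then Leclerc, Delgado, Nakamura and Nguyen (Leader of the House).
Among Horvat, Vasquez and Kowalski, by date first returned to the chamber (later first): Horvat and Vasquez (Jun 26, 2011) before Kowalski (Feb 26, 2010).
Among Horvat and Vasquez, by terms served (higher first) (reversed rule for this group): Horvat (3 terms) before Vasquez (1 term).
Among Leclerc, Delgado, Nakamura and Nguyen, by date first returned to the chamber (later first): Leclerc, Delgado and Nakamura (May 4, 2000) before Nguyen (Jul 20, 1999).
Among Leclerc, Delgado and Nakamura, by terms served (lower first): Leclerc (3 terms) before Delgado (4 terms) before Nakamura (8 terms).
Order: Horvat, Vasquez, Kowalski, Leclerc, Delgado, Nakamura, Nguyen.

Nakamura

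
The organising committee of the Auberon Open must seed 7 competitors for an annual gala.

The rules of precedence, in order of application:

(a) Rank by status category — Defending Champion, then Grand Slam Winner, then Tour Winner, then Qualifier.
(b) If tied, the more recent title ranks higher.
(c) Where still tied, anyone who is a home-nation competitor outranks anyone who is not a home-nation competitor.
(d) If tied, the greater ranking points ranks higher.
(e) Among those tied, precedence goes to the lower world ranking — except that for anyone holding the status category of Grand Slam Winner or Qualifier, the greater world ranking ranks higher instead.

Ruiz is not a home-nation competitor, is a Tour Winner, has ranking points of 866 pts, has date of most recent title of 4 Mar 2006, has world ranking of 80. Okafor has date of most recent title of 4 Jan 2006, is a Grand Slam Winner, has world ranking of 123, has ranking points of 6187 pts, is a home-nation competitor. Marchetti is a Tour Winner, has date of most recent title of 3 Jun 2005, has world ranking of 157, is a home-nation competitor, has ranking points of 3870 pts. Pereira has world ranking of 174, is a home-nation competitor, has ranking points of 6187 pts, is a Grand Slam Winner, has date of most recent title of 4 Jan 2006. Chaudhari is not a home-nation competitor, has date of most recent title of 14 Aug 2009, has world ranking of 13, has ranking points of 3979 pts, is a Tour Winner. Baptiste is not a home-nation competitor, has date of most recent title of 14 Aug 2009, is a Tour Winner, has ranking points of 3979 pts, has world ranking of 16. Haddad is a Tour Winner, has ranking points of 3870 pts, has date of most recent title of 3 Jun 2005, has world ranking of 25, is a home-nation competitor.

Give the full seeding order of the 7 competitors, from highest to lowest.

By status category: Pereira and Okafor (Grand Slam Winner); then Chaudhari, Baptiste, Ruiz, Haddad and Marchetti (Tour Winner).
Pereira and Okafor both have date of most recent title 4 Jan 2006, so the next rule applies.
Pereira and Okafor are each a home-nation competitor, so the next rule applies.
Pereira and Okafor both have ranking points 6187 pts, so the next rule applies.
Among Pereira and Okafor, by world ranking (higher first) (reversed rule for this group): Pereira (174) before Okafor (123).
Among Chaudhari, Baptiste, Ruiz, Haddad and Marchetti, by date of most recent title (later first): Chaudhari and Baptiste (14 Aug 2009) before Ruiz (4 Mar 2006) before Haddad and Marchetti (3 Jun 2005).
Chaudhari and Baptiste are each not a home-nation competitor, so the next rule applies.
Chaudhari and Baptiste both have ranking points 3979 pts, so the next rule applies.
Among Chaudhari and Baptiste, by world ranking (lower first): Chaudhari (13) before Baptiste (16).
Haddad and Marchetti are each a home-nation competitor, so the next rule applies.
Haddad and Marchetti both have ranking points 3870 pts, so the next rule applies.
Among Haddad and Marchetti, by world ranking (lower first): Haddad (25) before Marchetti (157).
Full order: Pereira, Okafor, Chaudhari, Baptiste, Ruiz, Haddad, Marchetti.

Pereira, Okafor, Chaudhari, Baptiste, Ruiz, Haddad, Marchetti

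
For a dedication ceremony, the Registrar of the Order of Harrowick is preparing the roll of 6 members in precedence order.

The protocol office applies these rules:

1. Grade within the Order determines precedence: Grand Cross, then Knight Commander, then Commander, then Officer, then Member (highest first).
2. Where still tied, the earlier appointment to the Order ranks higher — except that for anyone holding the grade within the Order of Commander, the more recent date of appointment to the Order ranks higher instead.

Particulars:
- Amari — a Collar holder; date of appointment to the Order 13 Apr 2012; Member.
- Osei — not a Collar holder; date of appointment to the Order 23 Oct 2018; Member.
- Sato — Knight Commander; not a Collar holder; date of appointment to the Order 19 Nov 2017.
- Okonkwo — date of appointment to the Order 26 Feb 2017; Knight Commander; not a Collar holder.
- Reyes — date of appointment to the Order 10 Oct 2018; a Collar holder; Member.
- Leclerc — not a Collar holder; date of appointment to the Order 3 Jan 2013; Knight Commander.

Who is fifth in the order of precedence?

Reyes

By grade within the Order: Leclerc, Okonkwo and Sato (Knight Commander); then Amari, Reyes and Osei (Member).
Among Leclerc, Okonkwo and Sato, by date of appointment to the Order (earlier first): Leclerc (3 Jan 2013) before Okonkwo (26 Feb 2017) before Sato (19 Nov 2017).
Among Amari, Reyes and Osei, by date of appointment to the Order (earlier first): Amari (13 Apr 2012) before Reyes (10 Oct 2018) before Osei (23 Oct 2018).
Order: Leclerc, Okonkwo, Sato, Amari, Reyes, Osei.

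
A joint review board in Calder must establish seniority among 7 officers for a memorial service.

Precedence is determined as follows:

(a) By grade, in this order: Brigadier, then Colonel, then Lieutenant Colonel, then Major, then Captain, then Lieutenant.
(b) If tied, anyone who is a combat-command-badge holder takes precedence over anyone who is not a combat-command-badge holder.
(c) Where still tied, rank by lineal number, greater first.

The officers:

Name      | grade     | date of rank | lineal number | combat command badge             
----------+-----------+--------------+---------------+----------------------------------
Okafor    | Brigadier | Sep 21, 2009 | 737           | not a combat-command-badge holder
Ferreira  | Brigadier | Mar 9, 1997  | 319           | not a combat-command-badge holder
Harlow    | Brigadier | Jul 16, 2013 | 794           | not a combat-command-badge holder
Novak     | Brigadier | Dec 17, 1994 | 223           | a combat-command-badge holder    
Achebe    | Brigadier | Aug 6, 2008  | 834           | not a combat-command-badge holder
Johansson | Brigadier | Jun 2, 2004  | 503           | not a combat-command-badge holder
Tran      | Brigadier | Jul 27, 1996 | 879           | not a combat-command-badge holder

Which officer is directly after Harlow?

Okafor

By grade: Novak, Tran, Achebe, Harlow, Okafor, Johansson and Ferreira (Brigadier).
Among Novak, Tran, Achebe, Harlow, Okafor, Johansson and Ferreira, a combat-command-badge holder before not a combat-command-badge holder: Novak (a combat-command-badge holder) before Tran, Achebe, Harlow, Okafor, Johansson and Ferreira (not a combat-command-badge holder).
Among Tran, Achebe, Harlow, Okafor, Johansson and Ferreira, by lineal number (higher first): Tran (879) before Achebe (834) before Harlow (794) before Okafor (737) before Johansson (503) before Ferreira (319).
Order: Novak, Tran, Achebe, Harlow, Okafor, Johansson, Ferreira.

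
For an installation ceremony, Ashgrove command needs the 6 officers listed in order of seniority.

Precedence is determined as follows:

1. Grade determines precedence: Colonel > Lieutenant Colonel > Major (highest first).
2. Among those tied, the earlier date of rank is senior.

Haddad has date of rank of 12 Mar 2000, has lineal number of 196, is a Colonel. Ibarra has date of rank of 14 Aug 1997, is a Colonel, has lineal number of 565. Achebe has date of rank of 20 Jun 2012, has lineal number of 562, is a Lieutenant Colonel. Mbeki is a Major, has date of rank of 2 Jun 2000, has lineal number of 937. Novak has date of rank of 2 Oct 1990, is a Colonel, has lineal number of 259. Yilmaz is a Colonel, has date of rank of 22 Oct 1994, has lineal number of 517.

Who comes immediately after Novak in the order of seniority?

Yilmaz

By grade: Novak, Yilmaz, Ibarra and Haddad (Colonel); then Achebe (Lieutenant Colonel); then Mbeki (Major).
Among Novak, Yilmaz, Ibarra and Haddad, by date of rank (earlier first): Novak (2 Oct 1990) before Yilmaz (22 Oct 1994) before Ibarra (14 Aug 1997) before Haddad (12 Mar 2000).
Order: Novak, Yilmaz, Ibarra, Haddad, Achebe, Mbeki.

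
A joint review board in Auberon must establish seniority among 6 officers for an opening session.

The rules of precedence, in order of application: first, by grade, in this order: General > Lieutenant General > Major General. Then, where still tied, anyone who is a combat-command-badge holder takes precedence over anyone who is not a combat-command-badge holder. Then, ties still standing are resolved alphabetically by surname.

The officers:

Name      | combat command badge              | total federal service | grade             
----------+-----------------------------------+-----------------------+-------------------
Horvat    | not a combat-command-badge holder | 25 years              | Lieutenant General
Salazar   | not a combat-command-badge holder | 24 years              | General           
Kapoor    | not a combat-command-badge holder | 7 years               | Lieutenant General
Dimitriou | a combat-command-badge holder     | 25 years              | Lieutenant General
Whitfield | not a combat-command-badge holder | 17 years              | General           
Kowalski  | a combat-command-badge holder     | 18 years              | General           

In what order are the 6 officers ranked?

Kowalski, Salazar, Whitfield, Dimitriou, Horvat, Kapoor

By grade: Kowalski, Salazar and Whitfield (General); then Dimitriou, Horvat and Kapoor (Lieutenant General).
Among Kowalski, Salazar and Whitfield, a combat-command-badge holder before not a combat-command-badge holder: Kowalski (a combat-command-badge holder) before Salazar and Whitfield (not a combat-command-badge holder).
Among Salazar and Whitfield, alphabetically by surname: Salazar before Whitfield.
Among Dimitriou, Horvat and Kapoor, a combat-command-badge holder before not a combat-command-badge holder: Dimitriou (a combat-command-badge holder) before Horvat and Kapoor (not a combat-command-badge holder).
Among Horvat and Kapoor, alphabetically by surname: Horvat before Kapoor.
Full order: Kowalski, Salazar, Whitfield, Dimitriou, Horvat, Kapoor.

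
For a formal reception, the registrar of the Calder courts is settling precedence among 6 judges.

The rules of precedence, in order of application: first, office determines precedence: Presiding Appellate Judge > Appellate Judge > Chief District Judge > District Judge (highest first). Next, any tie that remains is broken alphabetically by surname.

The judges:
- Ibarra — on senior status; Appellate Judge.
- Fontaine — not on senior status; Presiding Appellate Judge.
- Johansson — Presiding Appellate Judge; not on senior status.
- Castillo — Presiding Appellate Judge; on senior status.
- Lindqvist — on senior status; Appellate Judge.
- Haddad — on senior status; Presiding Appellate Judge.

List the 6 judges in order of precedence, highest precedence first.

By office: Castillo, Fontaine, Haddad and Johansson (Presiding Appellate Judge); then Ibarra and Lindqvist (Appellate Judge).
Among Castillo, Fontaine, Haddad and Johansson, alphabetically by surname: Castillo before Fontaine before Haddad before Johansson.
Among Ibarra and Lindqvist, alphabetically by surname: Ibarra before Lindqvist.
Full order: Castillo, Fontaine, Haddad, Johansson, Ibarra, Lindqvist.

Castillo, Fontaine, Haddad, Johansson, Ibarra, Lindqvist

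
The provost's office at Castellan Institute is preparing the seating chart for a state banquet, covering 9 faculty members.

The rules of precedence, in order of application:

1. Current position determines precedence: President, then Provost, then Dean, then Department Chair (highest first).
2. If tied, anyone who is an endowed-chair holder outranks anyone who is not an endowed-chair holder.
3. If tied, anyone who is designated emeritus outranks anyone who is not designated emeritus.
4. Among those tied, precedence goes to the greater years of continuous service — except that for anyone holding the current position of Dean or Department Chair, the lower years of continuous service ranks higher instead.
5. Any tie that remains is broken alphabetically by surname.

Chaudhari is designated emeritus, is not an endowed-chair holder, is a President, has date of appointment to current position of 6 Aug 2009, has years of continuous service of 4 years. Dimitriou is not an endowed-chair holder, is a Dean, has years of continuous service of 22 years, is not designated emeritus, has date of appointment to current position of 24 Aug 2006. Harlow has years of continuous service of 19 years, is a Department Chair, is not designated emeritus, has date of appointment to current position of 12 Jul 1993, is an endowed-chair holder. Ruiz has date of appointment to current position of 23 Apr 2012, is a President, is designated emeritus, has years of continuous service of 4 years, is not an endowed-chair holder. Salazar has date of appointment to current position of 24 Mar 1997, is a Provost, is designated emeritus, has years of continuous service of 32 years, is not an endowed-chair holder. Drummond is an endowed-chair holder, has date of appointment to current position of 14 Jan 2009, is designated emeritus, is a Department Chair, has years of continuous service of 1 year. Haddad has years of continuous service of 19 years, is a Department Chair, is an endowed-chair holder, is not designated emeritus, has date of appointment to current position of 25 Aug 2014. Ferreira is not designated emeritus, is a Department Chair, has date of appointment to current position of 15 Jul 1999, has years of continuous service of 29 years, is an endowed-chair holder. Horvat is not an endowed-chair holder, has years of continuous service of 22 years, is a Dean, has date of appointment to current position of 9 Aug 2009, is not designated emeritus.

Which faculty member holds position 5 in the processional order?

By current position: Chaudhari and Ruiz (President); then Salazar (Provost); then Dimitriou and Horvat (Dean); then Drummond, Haddad, Harlow and Ferreira (Department Chair).
Chaudhari and Ruiz are each not an endowed-chair holder, so the next rule applies.
Chaudhari and Ruiz are each designated emeritus, so the next rule applies.
Chaudhari and Ruiz both have years of continuous service 4 years, so the next rule applies.
Among Chaudhari and Ruiz, alphabetically by surname: Chaudhari before Ruiz.
Dimitriou and Horvat are each not an endowed-chair holder, so the next rule applies.
Dimitriou and Horvat are each not designated emeritus, so the next rule applies.
Dimitriou and Horvat both have years of continuous service 22 years, so the next rule applies.
Among Dimitriou and Horvat, alphabetically by surname: Dimitriou before Horvat.
Drummond, Haddad, Harlow and Ferreira are each an endowed-chair holder, so the next rule applies.
Among Drummond, Haddad, Harlow and Ferreira, designated emeritus before not designated emeritus: Drummond (designated emeritus) before Haddad, Harlow and Ferreira (not designated emeritus).
Among Haddad, Harlow and Ferreira, by years of continuous service (lower first) (reversed rule for this group): Haddad and Harlow (19 years) before Ferreira (29 years).
Among Haddad and Harlow, alphabetically by surname: Haddad before Harlow.
Order: Chaudhari, Ruiz, Salazar, Dimitriou, Horvat, Drummond, Haddad, Harlow, Ferreira.

Horvat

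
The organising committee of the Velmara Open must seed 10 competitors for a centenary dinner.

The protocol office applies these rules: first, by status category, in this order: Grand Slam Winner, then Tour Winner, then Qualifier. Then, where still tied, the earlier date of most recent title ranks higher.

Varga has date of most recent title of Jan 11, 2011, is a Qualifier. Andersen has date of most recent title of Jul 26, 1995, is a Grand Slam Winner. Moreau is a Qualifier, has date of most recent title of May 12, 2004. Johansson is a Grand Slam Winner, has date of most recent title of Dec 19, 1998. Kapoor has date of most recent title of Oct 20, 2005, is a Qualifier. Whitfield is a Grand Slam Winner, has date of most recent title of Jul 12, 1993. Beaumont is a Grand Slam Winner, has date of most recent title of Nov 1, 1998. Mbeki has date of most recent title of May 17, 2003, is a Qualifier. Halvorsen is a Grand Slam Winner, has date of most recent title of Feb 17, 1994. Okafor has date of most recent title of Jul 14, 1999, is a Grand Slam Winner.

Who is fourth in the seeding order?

By status category: Whitfield, Halvorsen, Andersen, Beaumont, Johansson and Okafor (Grand Slam Winner); then Mbeki, Moreau, Kapoor and Varga (Qualifier).
Among Whitfield, Halvorsen, Andersen, Beaumont, Johansson and Okafor, by date of most recent title (earlier first): Whitfield (Jul 12, 1993) before Halvorsen (Feb 17, 1994) before Andersen (Jul 26, 1995) before Beaumont (Nov 1, 1998) before Johansson (Dec 19, 1998) before Okafor (Jul 14, 1999).
Among Mbeki, Moreau, Kapoor and Varga, by date of most recent title (earlier first): Mbeki (May 17, 2003) before Moreau (May 12, 2004) before Kapoor (Oct 20, 2005) before Varga (Jan 11, 2011).
Order: Whitfield, Halvorsen, Andersen, Beaumont, Johansson, Okafor, Mbeki, Moreau, Kapoor, Varga.

Beaumont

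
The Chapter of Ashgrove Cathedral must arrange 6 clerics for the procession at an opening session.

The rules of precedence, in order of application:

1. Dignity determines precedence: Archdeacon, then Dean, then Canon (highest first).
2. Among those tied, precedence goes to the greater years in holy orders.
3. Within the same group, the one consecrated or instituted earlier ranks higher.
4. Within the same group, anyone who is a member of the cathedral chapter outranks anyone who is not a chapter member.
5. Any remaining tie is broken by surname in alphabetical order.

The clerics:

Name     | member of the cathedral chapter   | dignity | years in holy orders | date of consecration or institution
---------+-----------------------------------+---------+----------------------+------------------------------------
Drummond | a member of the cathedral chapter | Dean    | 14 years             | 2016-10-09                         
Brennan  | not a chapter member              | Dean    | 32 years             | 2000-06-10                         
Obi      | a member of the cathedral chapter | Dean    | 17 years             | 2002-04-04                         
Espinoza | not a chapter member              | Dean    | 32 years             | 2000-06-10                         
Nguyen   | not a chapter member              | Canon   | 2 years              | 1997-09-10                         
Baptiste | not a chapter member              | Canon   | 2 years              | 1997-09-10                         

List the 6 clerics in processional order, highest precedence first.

By dignity: Brennan, Espinoza, Obi and Drummond (Dean); then Baptiste and Nguyen (Canon).
Among Brennan, Espinoza, Obi and Drummond, by years in holy orders (higher first): Brennan and Espinoza (32 years) before Obi (17 years) before Drummond (14 years).
Brennan and Espinoza both have date of consecration or institution 2000-06-10, so the next rule applies.
Brennan and Espinoza are each not a chapter member, so the next rule applies.
Among Brennan and Espinoza, alphabetically by surname: Brennan before Espinoza.
Baptiste and Nguyen both have years in holy orders 2 years, so the next rule applies.
Baptiste and Nguyen both have date of consecration or institution 1997-09-10, so the next rule applies.
Baptiste and Nguyen are each not a chapter member, so the next rule applies.
Among Baptiste and Nguyen, alphabetically by surname: Baptiste before Nguyen.
Full order: Brennan, Espinoza, Obi, Drummond, Baptiste, Nguyen.

Brennan, Espinoza, Obi, Drummond, Baptiste, Nguyen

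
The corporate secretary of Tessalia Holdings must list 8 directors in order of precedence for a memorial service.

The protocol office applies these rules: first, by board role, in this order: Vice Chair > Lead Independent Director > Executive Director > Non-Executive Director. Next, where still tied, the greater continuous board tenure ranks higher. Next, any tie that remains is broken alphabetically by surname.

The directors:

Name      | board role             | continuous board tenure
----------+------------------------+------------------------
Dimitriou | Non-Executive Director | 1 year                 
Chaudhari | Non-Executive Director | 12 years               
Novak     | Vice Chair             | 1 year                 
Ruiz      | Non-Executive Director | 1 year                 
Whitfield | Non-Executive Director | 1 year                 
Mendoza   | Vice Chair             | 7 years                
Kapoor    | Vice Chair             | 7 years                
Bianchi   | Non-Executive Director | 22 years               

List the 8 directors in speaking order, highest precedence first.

Kapoor, Mendoza, Novak, Bianchi, Chaudhari, Dimitriou, Ruiz, Whitfield

By board role: Kapoor, Mendoza and Novak (Vice Chair); then Bianchi, Chaudhari, Dimitriou, Ruiz and Whitfield (Non-Executive Director).
Among Kapoor, Mendoza and Novak, by continuous board tenure (higher first): Kapoor and Mendoza (7 years) before Novak (1 year).
Among Kapoor and Mendoza, alphabetically by surname: Kapoor before Mendoza.
Among Bianchi, Chaudhari, Dimitriou, Ruiz and Whitfield, by continuous board tenure (higher first): Bianchi (22 years) before Chaudhari (12 years) before Dimitriou, Ruiz and Whitfield (1 year).
Among Dimitriou, Ruiz and Whitfield, alphabetically by surname: Dimitriou before Ruiz before Whitfield.
Full order: Kapoor, Mendoza, Novak, Bianchi, Chaudhari, Dimitriou, Ruiz, Whitfield.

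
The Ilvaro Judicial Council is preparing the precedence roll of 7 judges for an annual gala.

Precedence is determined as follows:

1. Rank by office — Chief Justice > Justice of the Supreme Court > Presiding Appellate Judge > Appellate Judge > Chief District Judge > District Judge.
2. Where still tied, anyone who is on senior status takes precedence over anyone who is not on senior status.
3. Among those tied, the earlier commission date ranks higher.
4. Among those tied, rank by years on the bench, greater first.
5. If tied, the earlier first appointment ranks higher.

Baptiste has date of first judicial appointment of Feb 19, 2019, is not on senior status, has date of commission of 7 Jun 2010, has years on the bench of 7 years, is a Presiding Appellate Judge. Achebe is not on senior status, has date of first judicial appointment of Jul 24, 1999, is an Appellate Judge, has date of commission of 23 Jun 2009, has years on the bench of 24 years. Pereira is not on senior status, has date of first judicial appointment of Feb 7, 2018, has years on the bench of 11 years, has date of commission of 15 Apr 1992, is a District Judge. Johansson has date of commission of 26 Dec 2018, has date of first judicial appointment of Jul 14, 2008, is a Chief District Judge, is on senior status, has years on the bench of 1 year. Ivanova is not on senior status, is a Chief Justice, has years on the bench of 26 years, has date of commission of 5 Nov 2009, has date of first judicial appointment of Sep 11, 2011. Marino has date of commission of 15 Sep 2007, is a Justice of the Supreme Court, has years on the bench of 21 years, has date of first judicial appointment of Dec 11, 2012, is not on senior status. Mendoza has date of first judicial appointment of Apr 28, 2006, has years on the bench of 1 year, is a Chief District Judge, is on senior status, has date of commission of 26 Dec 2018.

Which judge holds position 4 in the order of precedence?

By office: Ivanova (Chief Justice); then Marino (Justice of the Supreme Court); then Baptiste (Presiding Appellate Judge); then Achebe (Appellate Judge); then Mendoza and Johansson (Chief District Judge); then Pereira (District Judge).
Mendoza and Johansson are each on senior status, so the next rule applies.
Mendoza and Johansson both have date of commission 26 Dec 2018, so the next rule applies.
Mendoza and Johansson both have years on the bench 1 year, so the next rule applies.
Among Mendoza and Johansson, by date of first judicial appointment (earlier first): Mendoza (Apr 28, 2006) before Johansson (Jul 14, 2008).
Order: Ivanova, Marino, Baptiste, Achebe, Mendoza, Johansson, Pereira.

Achebe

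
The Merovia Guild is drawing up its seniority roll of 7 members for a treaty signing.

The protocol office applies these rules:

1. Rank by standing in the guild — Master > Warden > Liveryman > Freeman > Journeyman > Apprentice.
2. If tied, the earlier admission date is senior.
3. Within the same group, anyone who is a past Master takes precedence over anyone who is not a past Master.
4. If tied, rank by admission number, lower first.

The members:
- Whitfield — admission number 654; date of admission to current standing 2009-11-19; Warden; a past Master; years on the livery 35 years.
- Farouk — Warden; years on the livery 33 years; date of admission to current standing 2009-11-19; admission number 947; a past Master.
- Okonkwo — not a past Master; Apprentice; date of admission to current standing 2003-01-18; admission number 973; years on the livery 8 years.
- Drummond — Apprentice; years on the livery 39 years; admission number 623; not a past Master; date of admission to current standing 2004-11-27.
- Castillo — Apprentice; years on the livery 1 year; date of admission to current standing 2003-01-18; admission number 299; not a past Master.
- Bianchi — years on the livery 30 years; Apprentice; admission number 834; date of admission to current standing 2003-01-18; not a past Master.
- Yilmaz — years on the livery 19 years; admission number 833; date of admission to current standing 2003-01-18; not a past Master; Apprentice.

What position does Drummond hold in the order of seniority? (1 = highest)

7

By standing in the guild: Whitfield and Farouk (Warden); then Castillo, Yilmaz, Bianchi, Okonkwo and Drummond (Apprentice).
Whitfield and Farouk both have date of admission to current standing 2009-11-19, so the next rule applies.
Whitfield and Farouk are each a past Master, so the next rule applies.
Among Whitfield and Farouk, by admission number (lower first): Whitfield (654) before Farouk (947).
Among Castillo, Yilmaz, Bianchi, Okonkwo and Drummond, by date of admission to current standing (earlier first): Castillo, Yilmaz, Bianchi and Okonkwo (2003-01-18) before Drummond (2004-11-27).
Castillo, Yilmaz, Bianchi and Okonkwo are each not a past Master, so the next rule applies.
Among Castillo, Yilmaz, Bianchi and Okonkwo, by admission number (lower first): Castillo (299) before Yilmaz (833) before Bianchi (834) before Okonkwo (973).
Order: Whitfield, Farouk, Castillo, Yilmaz, Bianchi, Okonkwo, Drummond. So position 7.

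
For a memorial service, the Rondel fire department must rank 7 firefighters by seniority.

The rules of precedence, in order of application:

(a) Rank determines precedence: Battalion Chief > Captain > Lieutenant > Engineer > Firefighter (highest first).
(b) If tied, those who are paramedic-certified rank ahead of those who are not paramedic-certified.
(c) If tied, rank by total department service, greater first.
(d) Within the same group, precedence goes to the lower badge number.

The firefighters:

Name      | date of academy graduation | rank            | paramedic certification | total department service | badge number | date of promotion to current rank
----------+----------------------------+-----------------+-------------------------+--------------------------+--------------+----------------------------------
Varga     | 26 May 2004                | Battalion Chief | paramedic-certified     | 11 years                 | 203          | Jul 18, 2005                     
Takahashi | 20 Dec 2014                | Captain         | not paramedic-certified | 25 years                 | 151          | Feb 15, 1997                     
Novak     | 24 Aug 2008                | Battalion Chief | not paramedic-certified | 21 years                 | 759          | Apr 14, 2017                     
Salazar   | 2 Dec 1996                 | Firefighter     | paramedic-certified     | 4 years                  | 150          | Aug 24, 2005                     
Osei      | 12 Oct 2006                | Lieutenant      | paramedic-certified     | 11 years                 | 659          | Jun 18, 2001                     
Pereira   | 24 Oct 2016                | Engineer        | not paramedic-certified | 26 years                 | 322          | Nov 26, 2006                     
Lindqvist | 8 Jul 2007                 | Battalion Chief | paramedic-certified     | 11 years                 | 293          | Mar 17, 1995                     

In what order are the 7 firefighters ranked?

Varga, Lindqvist, Novak, Takahashi, Osei, Pereira, Salazar

By rank: Varga, Lindqvist and Novak (Battalion Chief); then Takahashi (Captain); then Osei (Lieutenant); then Pereira (Engineer); then Salazar (Firefighter).
Among Varga, Lindqvist and Novak, paramedic-certified before not paramedic-certified: Varga and Lindqvist (paramedic-certified) before Novak (not paramedic-certified).
Varga and Lindqvist both have total department service 11 years, so the next rule applies.
Among Varga and Lindqvist, by badge number (lower first): Varga (203) before Lindqvist (293).
Full order: Varga, Lindqvist, Novak, Takahashi, Osei, Pereira, Salazar.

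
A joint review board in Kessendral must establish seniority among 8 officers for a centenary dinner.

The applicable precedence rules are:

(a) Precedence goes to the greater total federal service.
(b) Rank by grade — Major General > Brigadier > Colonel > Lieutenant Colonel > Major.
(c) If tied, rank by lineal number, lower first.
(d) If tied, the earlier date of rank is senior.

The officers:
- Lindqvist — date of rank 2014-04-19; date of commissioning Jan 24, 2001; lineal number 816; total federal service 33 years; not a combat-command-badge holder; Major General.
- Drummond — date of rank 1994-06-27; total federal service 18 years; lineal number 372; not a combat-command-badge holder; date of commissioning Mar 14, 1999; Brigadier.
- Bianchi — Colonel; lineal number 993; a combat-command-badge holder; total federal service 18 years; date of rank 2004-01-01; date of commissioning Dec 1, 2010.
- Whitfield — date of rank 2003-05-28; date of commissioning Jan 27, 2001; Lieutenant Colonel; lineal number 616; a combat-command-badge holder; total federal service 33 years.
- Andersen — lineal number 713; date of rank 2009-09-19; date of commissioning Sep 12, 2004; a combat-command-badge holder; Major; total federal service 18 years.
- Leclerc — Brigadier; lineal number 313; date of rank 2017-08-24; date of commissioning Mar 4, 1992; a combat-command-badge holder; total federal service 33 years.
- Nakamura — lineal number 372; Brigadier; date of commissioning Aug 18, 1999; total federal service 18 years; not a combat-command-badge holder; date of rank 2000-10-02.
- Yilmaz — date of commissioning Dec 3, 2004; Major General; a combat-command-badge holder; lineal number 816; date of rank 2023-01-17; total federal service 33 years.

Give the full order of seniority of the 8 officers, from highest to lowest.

Lindqvist, Yilmaz, Leclerc, Whitfield, Drummond, Nakamura, Bianchi, Andersen

By total federal service (higher first): Lindqvist, Yilmaz, Leclerc and Whitfield (each 33 years); then Drummond, Nakamura, Bianchi and Andersen (each 18 years).
Among Lindqvist, Yilmaz, Leclerc and Whitfield, by grade: Lindqvist and Yilmaz (Major General) before Leclerc (Brigadier) before Whitfield (Lieutenant Colonel).
Lindqvist and Yilmaz both have lineal number 816, so the next rule applies.
Among Lindqvist and Yilmaz, by date of rank (earlier first): Lindqvist (2014-04-19) before Yilmaz (2023-01-17).
Among Drummond, Nakamura, Bianchi and Andersen, by grade: Drummond and Nakamura (Brigadier) before Bianchi (Colonel) before Andersen (Major).
Drummond and Nakamura both have lineal number 372, so the next rule applies.
Among Drummond and Nakamura, by date of rank (earlier first): Drummond (1994-06-27) before Nakamura (2000-10-02).
Full order: Lindqvist, Yilmaz, Leclerc, Whitfield, Drummond, Nakamura, Bianchi, Andersen.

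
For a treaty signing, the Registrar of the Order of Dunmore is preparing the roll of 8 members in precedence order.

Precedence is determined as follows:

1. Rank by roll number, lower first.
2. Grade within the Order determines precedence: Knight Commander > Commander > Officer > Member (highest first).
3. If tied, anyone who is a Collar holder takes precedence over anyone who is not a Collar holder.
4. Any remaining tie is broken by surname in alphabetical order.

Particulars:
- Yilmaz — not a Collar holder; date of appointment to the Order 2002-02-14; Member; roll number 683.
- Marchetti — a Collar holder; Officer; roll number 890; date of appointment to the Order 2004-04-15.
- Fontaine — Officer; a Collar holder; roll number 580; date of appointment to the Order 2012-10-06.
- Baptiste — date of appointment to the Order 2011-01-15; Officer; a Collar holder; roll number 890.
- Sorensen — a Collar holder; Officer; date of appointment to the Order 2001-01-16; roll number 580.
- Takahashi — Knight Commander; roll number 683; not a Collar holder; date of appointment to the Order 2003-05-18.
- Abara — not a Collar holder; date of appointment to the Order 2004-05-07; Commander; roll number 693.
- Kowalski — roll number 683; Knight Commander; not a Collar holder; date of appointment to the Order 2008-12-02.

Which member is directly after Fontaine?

Sorensen

By roll number (lower first): Fontaine and Sorensen (both 580); then Kowalski, Takahashi and Yilmaz (each 683); then Abara (693); then Baptiste and Marchetti (both 890).
Fontaine and Sorensen are each Officer, so the next rule applies.
Fontaine and Sorensen are each a Collar holder, so the next rule applies.
Among Fontaine and Sorensen, alphabetically by surname: Fontaine before Sorensen.
Among Kowalski, Takahashi and Yilmaz, by grade within the Order: Kowalski and Takahashi (Knight Commander) before Yilmaz (Member).
Kowalski and Takahashi are each not a Collar holder, so the next rule applies.
Among Kowalski and Takahashi, alphabetically by surname: Kowalski before Takahashi.
Baptiste and Marchetti are each Officer, so the next rule applies.
Baptiste and Marchetti are each a Collar holder, so the next rule applies.
Among Baptiste and Marchetti, alphabetically by surname: Baptiste before Marchetti.
Order: Fontaine, Sorensen, Kowalski, Takahashi, Yilmaz, Abara, Baptiste, Marchetti.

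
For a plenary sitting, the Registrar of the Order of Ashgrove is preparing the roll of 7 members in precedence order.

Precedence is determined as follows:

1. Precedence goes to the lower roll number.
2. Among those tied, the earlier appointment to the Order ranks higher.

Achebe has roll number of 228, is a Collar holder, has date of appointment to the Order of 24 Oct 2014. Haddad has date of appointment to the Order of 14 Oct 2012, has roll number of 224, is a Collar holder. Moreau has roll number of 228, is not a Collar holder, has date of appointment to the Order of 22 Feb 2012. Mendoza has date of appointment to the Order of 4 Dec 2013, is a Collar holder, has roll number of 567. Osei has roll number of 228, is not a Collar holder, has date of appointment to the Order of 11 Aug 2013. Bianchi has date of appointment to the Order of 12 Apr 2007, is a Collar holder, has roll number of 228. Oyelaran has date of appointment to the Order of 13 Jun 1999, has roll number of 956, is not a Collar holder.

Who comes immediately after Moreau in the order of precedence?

By roll number (lower first): Haddad (224); then Bianchi, Moreau, Osei and Achebe (each 228); then Mendoza (567); then Oyelaran (956).
Among Bianchi, Moreau, Osei and Achebe, by date of appointment to the Order (earlier first): Bianchi (12 Apr 2007) before Moreau (22 Feb 2012) before Osei (11 Aug 2013) before Achebe (24 Oct 2014).
Order: Haddad, Bianchi, Moreau, Osei, Achebe, Mendoza, Oyelaran.

Osei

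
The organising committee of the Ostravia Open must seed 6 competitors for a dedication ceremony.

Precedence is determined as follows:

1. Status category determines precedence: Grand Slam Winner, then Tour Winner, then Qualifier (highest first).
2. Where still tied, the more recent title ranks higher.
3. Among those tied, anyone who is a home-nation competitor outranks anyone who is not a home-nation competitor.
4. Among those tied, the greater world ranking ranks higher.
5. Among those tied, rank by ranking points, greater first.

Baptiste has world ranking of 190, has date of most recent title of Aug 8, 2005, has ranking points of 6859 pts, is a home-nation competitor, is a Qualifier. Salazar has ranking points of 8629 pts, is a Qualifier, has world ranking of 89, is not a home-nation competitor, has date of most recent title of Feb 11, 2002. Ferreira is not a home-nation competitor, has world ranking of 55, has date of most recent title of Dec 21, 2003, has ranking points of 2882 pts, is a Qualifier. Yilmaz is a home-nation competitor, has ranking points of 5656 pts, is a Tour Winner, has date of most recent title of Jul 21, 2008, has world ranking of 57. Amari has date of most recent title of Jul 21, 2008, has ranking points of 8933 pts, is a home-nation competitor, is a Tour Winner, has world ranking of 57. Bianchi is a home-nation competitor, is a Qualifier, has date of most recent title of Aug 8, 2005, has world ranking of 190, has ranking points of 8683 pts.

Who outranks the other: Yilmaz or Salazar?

By status category: Amari and Yilmaz (Tour Winner); then Bianchi, Baptiste, Ferreira and Salazar (Qualifier).
Amari and Yilmaz both have date of most recent title Jul 21, 2008, so the next rule applies.
Amari and Yilmaz are each a home-nation competitor, so the next rule applies.
Amari and Yilmaz both have world ranking 57, so the next rule applies.
Among Amari and Yilmaz, by ranking points (higher first): Amari (8933 pts) before Yilmaz (5656 pts).
Among Bianchi, Baptiste, Ferreira and Salazar, by date of most recent title (later first): Bianchi and Baptiste (Aug 8, 2005) before Ferreira (Dec 21, 2003) before Salazar (Feb 11, 2002).
Bianchi and Baptiste are each a home-nation competitor, so the next rule applies.
Bianchi and Baptiste both have world ranking 190, so the next rule applies.
Among Bianchi and Baptiste, by ranking points (higher first): Bianchi (8683 pts) before Baptiste (6859 pts).
So Yilmaz takes precedence.

Yilmaz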